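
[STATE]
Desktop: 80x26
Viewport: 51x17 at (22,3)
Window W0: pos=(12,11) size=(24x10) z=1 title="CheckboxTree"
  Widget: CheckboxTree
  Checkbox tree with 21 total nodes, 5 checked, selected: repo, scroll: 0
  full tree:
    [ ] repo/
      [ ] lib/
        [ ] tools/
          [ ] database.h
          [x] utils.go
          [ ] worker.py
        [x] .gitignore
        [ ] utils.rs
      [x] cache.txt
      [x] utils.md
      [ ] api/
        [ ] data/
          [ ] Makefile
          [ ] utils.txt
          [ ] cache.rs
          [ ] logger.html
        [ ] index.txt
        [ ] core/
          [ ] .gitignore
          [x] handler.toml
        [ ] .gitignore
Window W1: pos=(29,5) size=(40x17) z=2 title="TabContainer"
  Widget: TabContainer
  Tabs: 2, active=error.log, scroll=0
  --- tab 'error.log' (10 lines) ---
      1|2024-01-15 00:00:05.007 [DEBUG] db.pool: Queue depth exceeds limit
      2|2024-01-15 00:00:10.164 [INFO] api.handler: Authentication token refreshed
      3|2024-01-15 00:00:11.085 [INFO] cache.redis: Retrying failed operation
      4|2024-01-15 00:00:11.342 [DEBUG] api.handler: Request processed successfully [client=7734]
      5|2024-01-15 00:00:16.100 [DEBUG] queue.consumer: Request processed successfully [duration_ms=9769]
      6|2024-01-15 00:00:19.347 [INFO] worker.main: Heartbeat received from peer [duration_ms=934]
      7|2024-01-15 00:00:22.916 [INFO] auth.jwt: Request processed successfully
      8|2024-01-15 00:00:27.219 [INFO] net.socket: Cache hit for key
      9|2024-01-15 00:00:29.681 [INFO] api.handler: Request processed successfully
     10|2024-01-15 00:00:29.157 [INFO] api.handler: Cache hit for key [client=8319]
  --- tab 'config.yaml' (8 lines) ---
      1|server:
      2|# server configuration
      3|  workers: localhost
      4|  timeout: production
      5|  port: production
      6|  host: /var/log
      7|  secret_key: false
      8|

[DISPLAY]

                                                   
                                                   
       ┏━━━━━━━━━━━━━━━━━━━━━━━━━━━━━━━━━━━━━━┓    
       ┃ TabContainer                         ┃    
       ┠──────────────────────────────────────┨    
       ┃[error.log]│ config.yaml              ┃    
       ┃──────────────────────────────────────┃    
       ┃2024-01-15 00:00:05.007 [DEBUG] db.poo┃    
━━━━━━━┃2024-01-15 00:00:10.164 [INFO] api.han┃    
Tree   ┃2024-01-15 00:00:11.085 [INFO] cache.r┃    
───────┃2024-01-15 00:00:11.342 [DEBUG] api.ha┃    
/      ┃2024-01-15 00:00:16.100 [DEBUG] queue.┃    
b/     ┃2024-01-15 00:00:19.347 [INFO] worker.┃    
tools/ ┃2024-01-15 00:00:22.916 [INFO] auth.jw┃    
] datab┃2024-01-15 00:00:27.219 [INFO] net.soc┃    
] utils┃2024-01-15 00:00:29.681 [INFO] api.han┃    
] worke┃2024-01-15 00:00:29.157 [INFO] api.han┃    


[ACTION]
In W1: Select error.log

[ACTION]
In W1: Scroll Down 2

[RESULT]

                                                   
                                                   
       ┏━━━━━━━━━━━━━━━━━━━━━━━━━━━━━━━━━━━━━━┓    
       ┃ TabContainer                         ┃    
       ┠──────────────────────────────────────┨    
       ┃[error.log]│ config.yaml              ┃    
       ┃──────────────────────────────────────┃    
       ┃2024-01-15 00:00:11.085 [INFO] cache.r┃    
━━━━━━━┃2024-01-15 00:00:11.342 [DEBUG] api.ha┃    
Tree   ┃2024-01-15 00:00:16.100 [DEBUG] queue.┃    
───────┃2024-01-15 00:00:19.347 [INFO] worker.┃    
/      ┃2024-01-15 00:00:22.916 [INFO] auth.jw┃    
b/     ┃2024-01-15 00:00:27.219 [INFO] net.soc┃    
tools/ ┃2024-01-15 00:00:29.681 [INFO] api.han┃    
] datab┃2024-01-15 00:00:29.157 [INFO] api.han┃    
] utils┃                                      ┃    
] worke┃                                      ┃    


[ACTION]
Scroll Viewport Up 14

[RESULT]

                                                   
                                                   
                                                   
                                                   
                                                   
       ┏━━━━━━━━━━━━━━━━━━━━━━━━━━━━━━━━━━━━━━┓    
       ┃ TabContainer                         ┃    
       ┠──────────────────────────────────────┨    
       ┃[error.log]│ config.yaml              ┃    
       ┃──────────────────────────────────────┃    
       ┃2024-01-15 00:00:11.085 [INFO] cache.r┃    
━━━━━━━┃2024-01-15 00:00:11.342 [DEBUG] api.ha┃    
Tree   ┃2024-01-15 00:00:16.100 [DEBUG] queue.┃    
───────┃2024-01-15 00:00:19.347 [INFO] worker.┃    
/      ┃2024-01-15 00:00:22.916 [INFO] auth.jw┃    
b/     ┃2024-01-15 00:00:27.219 [INFO] net.soc┃    
tools/ ┃2024-01-15 00:00:29.681 [INFO] api.han┃    


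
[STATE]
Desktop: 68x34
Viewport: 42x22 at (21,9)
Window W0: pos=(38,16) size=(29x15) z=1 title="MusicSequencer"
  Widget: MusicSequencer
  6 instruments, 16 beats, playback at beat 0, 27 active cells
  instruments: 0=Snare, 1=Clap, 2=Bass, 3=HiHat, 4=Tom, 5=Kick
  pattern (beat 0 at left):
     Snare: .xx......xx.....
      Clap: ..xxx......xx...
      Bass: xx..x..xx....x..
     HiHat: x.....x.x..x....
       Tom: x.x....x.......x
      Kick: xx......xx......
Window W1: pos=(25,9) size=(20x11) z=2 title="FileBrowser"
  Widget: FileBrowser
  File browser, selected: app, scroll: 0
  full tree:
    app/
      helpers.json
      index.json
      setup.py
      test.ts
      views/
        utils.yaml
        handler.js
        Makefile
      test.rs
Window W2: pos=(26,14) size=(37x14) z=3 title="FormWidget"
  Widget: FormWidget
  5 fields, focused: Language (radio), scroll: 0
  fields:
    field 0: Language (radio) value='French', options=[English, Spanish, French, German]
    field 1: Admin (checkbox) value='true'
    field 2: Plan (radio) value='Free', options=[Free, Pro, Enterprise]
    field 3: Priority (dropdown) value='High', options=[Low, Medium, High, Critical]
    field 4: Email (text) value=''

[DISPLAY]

    ┏━━━━━━━━━━━━━━━━━━┓                  
    ┃ FileBrowser      ┃                  
    ┠──────────────────┨                  
    ┃> [-] app/        ┃                  
    ┃    helpers.json  ┃                  
    ┃┏━━━━━━━━━━━━━━━━━━━━━━━━━━━━━━━━━━━┓
    ┃┃ FormWidget                        ┃
    ┃┠───────────────────────────────────┨
    ┃┃> Language:   ( ) English  ( ) Span┃
    ┃┃  Admin:      [x]                  ┃
    ┗┃  Plan:       (●) Free  ( ) Pro  ( ┃
     ┃  Priority:   [High              ▼]┃
     ┃  Email:      [                   ]┃
     ┃                                   ┃
     ┃                                   ┃
     ┃                                   ┃
     ┃                                   ┃
     ┃                                   ┃
     ┗━━━━━━━━━━━━━━━━━━━━━━━━━━━━━━━━━━━┛
                 ┃                        
                 ┃                        
                 ┗━━━━━━━━━━━━━━━━━━━━━━━━


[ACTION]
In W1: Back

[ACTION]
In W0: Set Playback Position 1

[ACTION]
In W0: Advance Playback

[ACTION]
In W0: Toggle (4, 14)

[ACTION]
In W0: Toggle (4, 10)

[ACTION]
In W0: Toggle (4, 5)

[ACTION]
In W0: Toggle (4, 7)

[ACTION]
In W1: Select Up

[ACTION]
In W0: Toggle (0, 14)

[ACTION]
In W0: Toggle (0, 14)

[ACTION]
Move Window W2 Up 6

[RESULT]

    ┏┃ FormWidget                        ┃
    ┃┠───────────────────────────────────┨
    ┠┃> Language:   ( ) English  ( ) Span┃
    ┃┃  Admin:      [x]                  ┃
    ┃┃  Plan:       (●) Free  ( ) Pro  ( ┃
    ┃┃  Priority:   [High              ▼]┃
    ┃┃  Email:      [                   ]┃
    ┃┃                                   ┃
    ┃┃                                   ┃
    ┃┃                                   ┃
    ┗┃                                   ┃
     ┃                                   ┃
     ┗━━━━━━━━━━━━━━━━━━━━━━━━━━━━━━━━━━━┛
                 ┃  Bass██··█··██····█··  
                 ┃ HiHat█·····█·█··█····  
                 ┃   Tom█·█··█····█···██  
                 ┃  Kick██······██······  
                 ┃                        
                 ┃                        
                 ┃                        
                 ┃                        
                 ┗━━━━━━━━━━━━━━━━━━━━━━━━


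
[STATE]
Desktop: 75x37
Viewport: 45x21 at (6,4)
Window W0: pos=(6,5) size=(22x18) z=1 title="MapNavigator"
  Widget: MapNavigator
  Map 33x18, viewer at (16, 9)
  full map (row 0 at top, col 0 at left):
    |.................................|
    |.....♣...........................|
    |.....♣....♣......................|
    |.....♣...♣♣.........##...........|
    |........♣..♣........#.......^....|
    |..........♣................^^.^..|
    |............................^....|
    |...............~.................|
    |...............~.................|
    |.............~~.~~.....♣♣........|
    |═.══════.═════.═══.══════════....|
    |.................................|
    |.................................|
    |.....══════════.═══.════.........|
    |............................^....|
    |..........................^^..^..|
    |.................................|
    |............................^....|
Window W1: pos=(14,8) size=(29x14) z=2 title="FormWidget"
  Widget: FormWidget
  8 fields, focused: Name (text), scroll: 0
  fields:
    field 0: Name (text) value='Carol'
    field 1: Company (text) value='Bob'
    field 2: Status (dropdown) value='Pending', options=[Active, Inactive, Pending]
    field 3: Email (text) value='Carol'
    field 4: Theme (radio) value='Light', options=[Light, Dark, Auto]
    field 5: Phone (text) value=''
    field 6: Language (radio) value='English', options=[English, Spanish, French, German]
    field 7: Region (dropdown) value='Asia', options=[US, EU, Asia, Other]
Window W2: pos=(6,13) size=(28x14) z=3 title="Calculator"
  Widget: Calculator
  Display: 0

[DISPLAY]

                                             
┏━━━━━━━━━━━━━━━━━━━━┓                       
┃ MapNavigator       ┃                       
┠────────────────────┨                       
┃....♣..┏━━━━━━━━━━━━━━━━━━━━━━━━━━━┓        
┃...♣♣..┃ FormWidget                ┃        
┃..♣..♣.┠───────────────────────────┨        
┃....♣..┃> Name:       [Carol      ]┃        
┃.......┃  Company:    [Bob        ]┃        
┏━━━━━━━━━━━━━━━━━━━━━━━━━━┓ing   ▼]┃        
┃ Calculator               ┃l      ]┃        
┠──────────────────────────┨ight  ( ┃        
┃                         0┃       ]┃        
┃┌───┬───┬───┬───┐         ┃nglish  ┃        
┃│ 7 │ 8 │ 9 │ ÷ │         ┃      ▼]┃        
┃├───┼───┼───┼───┤         ┃        ┃        
┃│ 4 │ 5 │ 6 │ × │         ┃        ┃        
┃├───┼───┼───┼───┤         ┃━━━━━━━━┛        
┃│ 1 │ 2 │ 3 │ - │         ┃                 
┃├───┼───┼───┼───┤         ┃                 
┃│ 0 │ . │ = │ + │         ┃                 


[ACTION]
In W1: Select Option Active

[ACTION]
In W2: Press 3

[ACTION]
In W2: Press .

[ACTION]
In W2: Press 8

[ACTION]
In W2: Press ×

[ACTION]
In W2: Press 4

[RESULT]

                                             
┏━━━━━━━━━━━━━━━━━━━━┓                       
┃ MapNavigator       ┃                       
┠────────────────────┨                       
┃....♣..┏━━━━━━━━━━━━━━━━━━━━━━━━━━━┓        
┃...♣♣..┃ FormWidget                ┃        
┃..♣..♣.┠───────────────────────────┨        
┃....♣..┃> Name:       [Carol      ]┃        
┃.......┃  Company:    [Bob        ]┃        
┏━━━━━━━━━━━━━━━━━━━━━━━━━━┓ing   ▼]┃        
┃ Calculator               ┃l      ]┃        
┠──────────────────────────┨ight  ( ┃        
┃                         4┃       ]┃        
┃┌───┬───┬───┬───┐         ┃nglish  ┃        
┃│ 7 │ 8 │ 9 │ ÷ │         ┃      ▼]┃        
┃├───┼───┼───┼───┤         ┃        ┃        
┃│ 4 │ 5 │ 6 │ × │         ┃        ┃        
┃├───┼───┼───┼───┤         ┃━━━━━━━━┛        
┃│ 1 │ 2 │ 3 │ - │         ┃                 
┃├───┼───┼───┼───┤         ┃                 
┃│ 0 │ . │ = │ + │         ┃                 


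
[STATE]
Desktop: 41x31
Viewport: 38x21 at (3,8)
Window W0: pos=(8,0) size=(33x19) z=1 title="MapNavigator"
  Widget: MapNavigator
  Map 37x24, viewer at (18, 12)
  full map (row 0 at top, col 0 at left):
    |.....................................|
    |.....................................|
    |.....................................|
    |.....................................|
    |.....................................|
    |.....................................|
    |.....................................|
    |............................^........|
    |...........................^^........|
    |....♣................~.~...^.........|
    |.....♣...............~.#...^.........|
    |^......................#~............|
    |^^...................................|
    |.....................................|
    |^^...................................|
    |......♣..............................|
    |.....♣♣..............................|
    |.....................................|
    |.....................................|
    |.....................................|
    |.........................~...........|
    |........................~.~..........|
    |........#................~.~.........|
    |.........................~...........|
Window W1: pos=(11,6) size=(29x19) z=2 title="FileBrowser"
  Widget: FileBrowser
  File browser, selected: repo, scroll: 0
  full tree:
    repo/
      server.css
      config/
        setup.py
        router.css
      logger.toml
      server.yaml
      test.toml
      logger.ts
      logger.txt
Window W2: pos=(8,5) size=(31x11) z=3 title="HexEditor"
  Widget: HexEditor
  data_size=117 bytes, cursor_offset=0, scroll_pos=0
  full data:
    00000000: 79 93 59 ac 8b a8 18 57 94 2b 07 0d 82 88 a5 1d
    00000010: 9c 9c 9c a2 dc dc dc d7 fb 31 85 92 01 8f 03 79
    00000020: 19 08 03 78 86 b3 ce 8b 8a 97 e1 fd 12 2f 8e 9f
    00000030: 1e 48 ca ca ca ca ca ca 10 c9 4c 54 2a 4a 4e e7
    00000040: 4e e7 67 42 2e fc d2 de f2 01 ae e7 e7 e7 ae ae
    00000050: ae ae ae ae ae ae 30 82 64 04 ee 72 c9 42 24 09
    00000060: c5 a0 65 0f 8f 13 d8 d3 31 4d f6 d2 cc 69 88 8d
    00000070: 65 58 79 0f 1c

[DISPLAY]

     ┃00000000  79 93 59 ac 8b a8 1┃┨┃
     ┃00000010  9c 9c 9c a2 dc dc d┃┃┃
     ┃00000020  19 08 03 78 86 b3 c┃┃┃
     ┃00000030  1e 48 ca ca ca ca c┃┃┃
     ┃00000040  4e e7 67 42 2e fc d┃┃┃
     ┃00000050  ae ae ae ae ae ae 3┃┃┃
     ┃00000060  c5 a0 65 0f 8f 13 d┃┃┃
     ┗━━━━━━━━━━━━━━━━━━━━━━━━━━━━━┛┃┃
     ┃..┃    logger.txt             ┃┃
     ┃..┃                           ┃┃
     ┗━━┃                           ┃┛
        ┃                           ┃ 
        ┃                           ┃ 
        ┃                           ┃ 
        ┃                           ┃ 
        ┃                           ┃ 
        ┗━━━━━━━━━━━━━━━━━━━━━━━━━━━┛ 
                                      
                                      
                                      
                                      


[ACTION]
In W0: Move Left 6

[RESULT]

     ┃00000000  79 93 59 ac 8b a8 1┃┨┃
     ┃00000010  9c 9c 9c a2 dc dc d┃┃┃
     ┃00000020  19 08 03 78 86 b3 c┃┃┃
     ┃00000030  1e 48 ca ca ca ca c┃┃┃
     ┃00000040  4e e7 67 42 2e fc d┃┃┃
     ┃00000050  ae ae ae ae ae ae 3┃┃┃
     ┃00000060  c5 a0 65 0f 8f 13 d┃┃┃
     ┗━━━━━━━━━━━━━━━━━━━━━━━━━━━━━┛┃┃
     ┃  ┃    logger.txt             ┃┃
     ┃  ┃                           ┃┃
     ┗━━┃                           ┃┛
        ┃                           ┃ 
        ┃                           ┃ 
        ┃                           ┃ 
        ┃                           ┃ 
        ┃                           ┃ 
        ┗━━━━━━━━━━━━━━━━━━━━━━━━━━━┛ 
                                      
                                      
                                      
                                      


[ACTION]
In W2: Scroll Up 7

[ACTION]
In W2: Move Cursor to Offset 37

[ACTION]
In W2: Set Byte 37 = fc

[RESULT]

     ┃00000000  79 93 59 ac 8b a8 1┃┨┃
     ┃00000010  9c 9c 9c a2 dc dc d┃┃┃
     ┃00000020  19 08 03 78 86 FC c┃┃┃
     ┃00000030  1e 48 ca ca ca ca c┃┃┃
     ┃00000040  4e e7 67 42 2e fc d┃┃┃
     ┃00000050  ae ae ae ae ae ae 3┃┃┃
     ┃00000060  c5 a0 65 0f 8f 13 d┃┃┃
     ┗━━━━━━━━━━━━━━━━━━━━━━━━━━━━━┛┃┃
     ┃  ┃    logger.txt             ┃┃
     ┃  ┃                           ┃┃
     ┗━━┃                           ┃┛
        ┃                           ┃ 
        ┃                           ┃ 
        ┃                           ┃ 
        ┃                           ┃ 
        ┃                           ┃ 
        ┗━━━━━━━━━━━━━━━━━━━━━━━━━━━┛ 
                                      
                                      
                                      
                                      


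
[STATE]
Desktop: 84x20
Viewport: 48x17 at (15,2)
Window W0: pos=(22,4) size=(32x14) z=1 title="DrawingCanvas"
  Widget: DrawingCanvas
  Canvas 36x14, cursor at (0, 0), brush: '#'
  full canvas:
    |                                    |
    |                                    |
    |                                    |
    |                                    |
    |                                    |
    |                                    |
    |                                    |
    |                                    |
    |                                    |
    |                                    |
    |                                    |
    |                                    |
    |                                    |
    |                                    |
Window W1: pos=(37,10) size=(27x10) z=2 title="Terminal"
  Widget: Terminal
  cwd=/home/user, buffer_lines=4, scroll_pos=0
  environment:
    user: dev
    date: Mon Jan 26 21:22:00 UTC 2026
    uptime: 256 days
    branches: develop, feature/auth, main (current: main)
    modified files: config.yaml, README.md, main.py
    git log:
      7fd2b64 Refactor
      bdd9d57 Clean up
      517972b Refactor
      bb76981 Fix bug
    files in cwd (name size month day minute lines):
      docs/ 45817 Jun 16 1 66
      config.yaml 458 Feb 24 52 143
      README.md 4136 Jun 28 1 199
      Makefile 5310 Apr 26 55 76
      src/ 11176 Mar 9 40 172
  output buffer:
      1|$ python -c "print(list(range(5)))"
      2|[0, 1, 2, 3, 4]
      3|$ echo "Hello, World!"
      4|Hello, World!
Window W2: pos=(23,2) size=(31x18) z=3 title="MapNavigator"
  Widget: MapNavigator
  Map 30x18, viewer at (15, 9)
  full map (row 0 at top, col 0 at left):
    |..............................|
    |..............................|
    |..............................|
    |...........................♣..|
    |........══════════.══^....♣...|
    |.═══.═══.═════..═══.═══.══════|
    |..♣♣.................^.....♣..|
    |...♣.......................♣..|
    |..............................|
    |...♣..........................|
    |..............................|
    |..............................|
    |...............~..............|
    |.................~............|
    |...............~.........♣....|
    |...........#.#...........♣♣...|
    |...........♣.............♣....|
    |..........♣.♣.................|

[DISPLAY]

        ┏━━━━━━━━━━━━━━━━━━━━━━━━━━━━━┓         
        ┃ MapNavigator                ┃         
       ┏┠─────────────────────────────┨         
       ┃┃.............................┃         
       ┠┃..........................♣..┃         
       ┃┃.......══════════.══^....♣...┃         
       ┃┃═══.═══.═════..═══.═══.══════┃         
       ┃┃.♣♣.................^.....♣..┃         
       ┃┃..♣.......................♣..┃━━━━━━━━━
       ┃┃.............................┃         
       ┃┃..♣...........@..............┃─────────
       ┃┃.............................┃nt(list(r
       ┃┃.............................┃         
       ┃┃..............~..............┃orld!"   
       ┃┃................~............┃         
       ┗┃..............~.........♣....┃         
        ┃..........#.#...........♣♣...┃         


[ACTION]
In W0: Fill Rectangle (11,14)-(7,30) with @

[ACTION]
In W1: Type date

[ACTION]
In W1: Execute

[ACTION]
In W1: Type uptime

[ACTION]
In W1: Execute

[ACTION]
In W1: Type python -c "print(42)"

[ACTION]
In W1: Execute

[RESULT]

        ┏━━━━━━━━━━━━━━━━━━━━━━━━━━━━━┓         
        ┃ MapNavigator                ┃         
       ┏┠─────────────────────────────┨         
       ┃┃.............................┃         
       ┠┃..........................♣..┃         
       ┃┃.......══════════.══^....♣...┃         
       ┃┃═══.═══.═════..═══.═══.══════┃         
       ┃┃.♣♣.................^.....♣..┃         
       ┃┃..♣.......................♣..┃━━━━━━━━━
       ┃┃.............................┃         
       ┃┃..♣...........@..............┃─────────
       ┃┃.............................┃:00 UTC 2
       ┃┃.............................┃         
       ┃┃..............~..............┃ays      
       ┃┃................~............┃nt(42)"  
       ┗┃..............~.........♣....┃         
        ┃..........#.#...........♣♣...┃         


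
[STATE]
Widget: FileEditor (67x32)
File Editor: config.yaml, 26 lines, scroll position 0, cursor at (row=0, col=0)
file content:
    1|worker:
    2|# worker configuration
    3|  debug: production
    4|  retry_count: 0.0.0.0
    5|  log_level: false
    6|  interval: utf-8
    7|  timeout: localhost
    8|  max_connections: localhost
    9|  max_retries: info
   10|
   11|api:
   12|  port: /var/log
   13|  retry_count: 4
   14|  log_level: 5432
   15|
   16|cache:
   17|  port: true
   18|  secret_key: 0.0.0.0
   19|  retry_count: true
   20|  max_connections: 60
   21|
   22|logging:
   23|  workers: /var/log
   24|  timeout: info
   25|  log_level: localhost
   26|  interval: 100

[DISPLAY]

█orker:                                                           ▲
# worker configuration                                            █
  debug: production                                               ░
  retry_count: 0.0.0.0                                            ░
  log_level: false                                                ░
  interval: utf-8                                                 ░
  timeout: localhost                                              ░
  max_connections: localhost                                      ░
  max_retries: info                                               ░
                                                                  ░
api:                                                              ░
  port: /var/log                                                  ░
  retry_count: 4                                                  ░
  log_level: 5432                                                 ░
                                                                  ░
cache:                                                            ░
  port: true                                                      ░
  secret_key: 0.0.0.0                                             ░
  retry_count: true                                               ░
  max_connections: 60                                             ░
                                                                  ░
logging:                                                          ░
  workers: /var/log                                               ░
  timeout: info                                                   ░
  log_level: localhost                                            ░
  interval: 100                                                   ░
                                                                  ░
                                                                  ░
                                                                  ░
                                                                  ░
                                                                  ░
                                                                  ▼


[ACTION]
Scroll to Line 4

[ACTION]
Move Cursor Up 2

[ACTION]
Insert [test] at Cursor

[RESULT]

test█orker:                                                       ▲
# worker configuration                                            █
  debug: production                                               ░
  retry_count: 0.0.0.0                                            ░
  log_level: false                                                ░
  interval: utf-8                                                 ░
  timeout: localhost                                              ░
  max_connections: localhost                                      ░
  max_retries: info                                               ░
                                                                  ░
api:                                                              ░
  port: /var/log                                                  ░
  retry_count: 4                                                  ░
  log_level: 5432                                                 ░
                                                                  ░
cache:                                                            ░
  port: true                                                      ░
  secret_key: 0.0.0.0                                             ░
  retry_count: true                                               ░
  max_connections: 60                                             ░
                                                                  ░
logging:                                                          ░
  workers: /var/log                                               ░
  timeout: info                                                   ░
  log_level: localhost                                            ░
  interval: 100                                                   ░
                                                                  ░
                                                                  ░
                                                                  ░
                                                                  ░
                                                                  ░
                                                                  ▼


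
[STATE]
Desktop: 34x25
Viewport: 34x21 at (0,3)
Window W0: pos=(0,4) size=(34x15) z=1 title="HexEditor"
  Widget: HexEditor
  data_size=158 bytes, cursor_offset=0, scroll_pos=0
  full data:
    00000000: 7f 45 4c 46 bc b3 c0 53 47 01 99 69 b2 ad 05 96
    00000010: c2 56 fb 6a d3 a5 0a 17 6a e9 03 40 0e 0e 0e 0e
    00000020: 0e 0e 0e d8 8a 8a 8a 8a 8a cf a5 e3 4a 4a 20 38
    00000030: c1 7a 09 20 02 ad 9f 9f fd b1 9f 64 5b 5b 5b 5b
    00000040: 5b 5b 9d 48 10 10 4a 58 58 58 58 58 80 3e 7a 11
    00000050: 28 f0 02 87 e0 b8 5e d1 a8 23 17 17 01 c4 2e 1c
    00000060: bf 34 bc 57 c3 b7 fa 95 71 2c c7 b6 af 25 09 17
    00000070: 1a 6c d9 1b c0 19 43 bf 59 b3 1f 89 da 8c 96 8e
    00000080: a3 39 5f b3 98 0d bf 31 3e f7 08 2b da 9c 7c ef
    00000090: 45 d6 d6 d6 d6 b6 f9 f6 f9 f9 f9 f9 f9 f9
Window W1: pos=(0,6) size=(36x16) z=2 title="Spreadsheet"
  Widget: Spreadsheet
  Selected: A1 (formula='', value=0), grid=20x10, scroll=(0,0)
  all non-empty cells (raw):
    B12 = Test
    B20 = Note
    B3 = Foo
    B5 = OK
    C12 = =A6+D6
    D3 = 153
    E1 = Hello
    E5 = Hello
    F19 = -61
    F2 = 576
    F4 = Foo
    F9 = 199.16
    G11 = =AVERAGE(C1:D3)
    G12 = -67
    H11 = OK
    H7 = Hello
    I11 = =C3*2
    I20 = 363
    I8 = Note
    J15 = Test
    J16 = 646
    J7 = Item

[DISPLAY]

                                  
┏━━━━━━━━━━━━━━━━━━━━━━━━━━━━━━━━┓
┃ HexEditor                      ┃
┏━━━━━━━━━━━━━━━━━━━━━━━━━━━━━━━━━
┃ Spreadsheet                     
┠─────────────────────────────────
┃A1:                              
┃       A       B       C       D 
┃---------------------------------
┃  1      [0]       0       0     
┃  2        0       0       0     
┃  3        0Foo            0     
┃  4        0       0       0     
┃  5        0OK             0     
┃  6        0       0       0     
┃  7        0       0       0     
┃  8        0       0       0     
┃  9        0       0       0     
┗━━━━━━━━━━━━━━━━━━━━━━━━━━━━━━━━━
                                  
                                  


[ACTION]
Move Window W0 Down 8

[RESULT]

                                  
                                  
                                  
┏━━━━━━━━━━━━━━━━━━━━━━━━━━━━━━━━━
┃ Spreadsheet                     
┠─────────────────────────────────
┃A1:                              
┃       A       B       C       D 
┃---------------------------------
┃  1      [0]       0       0     
┃  2        0       0       0     
┃  3        0Foo            0     
┃  4        0       0       0     
┃  5        0OK             0     
┃  6        0       0       0     
┃  7        0       0       0     
┃  8        0       0       0     
┃  9        0       0       0     
┗━━━━━━━━━━━━━━━━━━━━━━━━━━━━━━━━━
┃00000090  45 d6 d6 d6 d6 b6 f9 f┃
┃                                ┃


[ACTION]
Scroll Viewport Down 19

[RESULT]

                                  
                                  
┏━━━━━━━━━━━━━━━━━━━━━━━━━━━━━━━━━
┃ Spreadsheet                     
┠─────────────────────────────────
┃A1:                              
┃       A       B       C       D 
┃---------------------------------
┃  1      [0]       0       0     
┃  2        0       0       0     
┃  3        0Foo            0     
┃  4        0       0       0     
┃  5        0OK             0     
┃  6        0       0       0     
┃  7        0       0       0     
┃  8        0       0       0     
┃  9        0       0       0     
┗━━━━━━━━━━━━━━━━━━━━━━━━━━━━━━━━━
┃00000090  45 d6 d6 d6 d6 b6 f9 f┃
┃                                ┃
┗━━━━━━━━━━━━━━━━━━━━━━━━━━━━━━━━┛


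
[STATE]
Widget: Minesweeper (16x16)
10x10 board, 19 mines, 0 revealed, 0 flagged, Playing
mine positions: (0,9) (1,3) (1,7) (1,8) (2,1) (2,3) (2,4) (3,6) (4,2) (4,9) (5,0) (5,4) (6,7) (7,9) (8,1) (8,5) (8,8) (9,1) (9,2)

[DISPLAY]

■■■■■■■■■■      
■■■■■■■■■■      
■■■■■■■■■■      
■■■■■■■■■■      
■■■■■■■■■■      
■■■■■■■■■■      
■■■■■■■■■■      
■■■■■■■■■■      
■■■■■■■■■■      
■■■■■■■■■■      
                
                
                
                
                
                


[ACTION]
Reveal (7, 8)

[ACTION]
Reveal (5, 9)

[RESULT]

■■■■■■■■■■      
■■■■■■■■■■      
■■■■■■■■■■      
■■■■■■■■■■      
■■■■■■■■■■      
■■■■■■■■■1      
■■■■■■■■■■      
■■■■■■■■3■      
■■■■■■■■■■      
■■■■■■■■■■      
                
                
                
                
                
                


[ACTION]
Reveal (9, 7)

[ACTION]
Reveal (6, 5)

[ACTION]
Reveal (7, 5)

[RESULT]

■■■■■■■■■■      
■■■■■■■■■■      
■■■■■■■■■■      
■■■■■■■■■■      
■■■■■■■■■■      
■■■■■■■■■1      
■■■■■1■■■■      
■■■■■1■■3■      
■■■■■■■■■■      
■■■■■■■1■■      
                
                
                
                
                
                


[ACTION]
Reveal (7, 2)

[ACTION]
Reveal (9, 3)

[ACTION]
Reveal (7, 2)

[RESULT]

■■■■■■■■■■      
■■■■■■■■■■      
■■■■■■■■■■      
■■■■■■■■■■      
■■■■■■■■■■      
■■■■■■■■■1      
■■■■■1■■■■      
■■1■■1■■3■      
■■■■■■■■■■      
■■■1■■■1■■      
                
                
                
                
                
                


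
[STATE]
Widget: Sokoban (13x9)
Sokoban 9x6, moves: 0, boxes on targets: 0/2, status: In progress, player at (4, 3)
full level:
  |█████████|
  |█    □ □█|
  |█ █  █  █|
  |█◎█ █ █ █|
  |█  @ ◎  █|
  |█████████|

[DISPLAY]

█████████    
█    □ □█    
█ █  █  █    
█◎█ █ █ █    
█  @ ◎  █    
█████████    
Moves: 0  0/2
             
             


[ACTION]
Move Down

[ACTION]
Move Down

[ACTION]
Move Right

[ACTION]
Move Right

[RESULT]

█████████    
█    □ □█    
█ █  █  █    
█◎█ █ █ █    
█    +  █    
█████████    
Moves: 2  0/2
             
             


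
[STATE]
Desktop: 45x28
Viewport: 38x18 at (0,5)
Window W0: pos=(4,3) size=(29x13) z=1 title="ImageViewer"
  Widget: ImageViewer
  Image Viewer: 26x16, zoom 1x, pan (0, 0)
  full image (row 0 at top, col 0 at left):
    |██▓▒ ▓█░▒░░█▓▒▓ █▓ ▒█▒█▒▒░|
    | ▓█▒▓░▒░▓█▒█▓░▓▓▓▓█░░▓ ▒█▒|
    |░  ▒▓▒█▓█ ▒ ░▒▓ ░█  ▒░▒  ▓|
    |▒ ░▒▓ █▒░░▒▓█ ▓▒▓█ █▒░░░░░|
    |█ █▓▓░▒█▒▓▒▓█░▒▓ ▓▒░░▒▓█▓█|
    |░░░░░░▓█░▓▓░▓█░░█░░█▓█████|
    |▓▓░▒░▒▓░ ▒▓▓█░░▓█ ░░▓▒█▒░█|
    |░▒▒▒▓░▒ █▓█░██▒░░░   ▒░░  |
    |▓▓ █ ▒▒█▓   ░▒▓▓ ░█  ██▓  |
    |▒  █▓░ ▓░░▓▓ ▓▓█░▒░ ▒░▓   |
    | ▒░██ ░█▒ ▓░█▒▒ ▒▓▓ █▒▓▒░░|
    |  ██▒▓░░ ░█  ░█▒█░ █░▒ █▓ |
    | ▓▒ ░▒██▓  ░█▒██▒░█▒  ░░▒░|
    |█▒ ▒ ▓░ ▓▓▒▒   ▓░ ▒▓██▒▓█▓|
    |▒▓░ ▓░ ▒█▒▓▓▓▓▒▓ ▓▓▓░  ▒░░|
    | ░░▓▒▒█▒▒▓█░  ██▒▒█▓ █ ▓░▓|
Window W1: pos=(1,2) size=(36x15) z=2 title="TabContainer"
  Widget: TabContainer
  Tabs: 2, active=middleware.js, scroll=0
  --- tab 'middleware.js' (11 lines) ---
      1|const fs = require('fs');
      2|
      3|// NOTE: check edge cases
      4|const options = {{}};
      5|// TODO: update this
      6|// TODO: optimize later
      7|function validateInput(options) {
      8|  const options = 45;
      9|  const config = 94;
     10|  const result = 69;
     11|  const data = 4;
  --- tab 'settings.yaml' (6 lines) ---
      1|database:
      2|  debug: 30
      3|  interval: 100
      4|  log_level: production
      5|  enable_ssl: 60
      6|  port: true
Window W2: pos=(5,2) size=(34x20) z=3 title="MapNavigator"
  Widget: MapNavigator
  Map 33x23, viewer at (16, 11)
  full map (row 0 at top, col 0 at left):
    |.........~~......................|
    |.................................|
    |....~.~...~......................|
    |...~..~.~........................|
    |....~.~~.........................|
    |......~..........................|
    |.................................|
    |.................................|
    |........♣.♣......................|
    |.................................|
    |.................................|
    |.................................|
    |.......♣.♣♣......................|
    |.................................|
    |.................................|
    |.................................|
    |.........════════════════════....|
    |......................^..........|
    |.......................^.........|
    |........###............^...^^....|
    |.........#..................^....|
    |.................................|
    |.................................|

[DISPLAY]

 ┃[mi┃...~..~.~.......................
 ┃───┃....~.~~........................
 ┃con┃......~.........................
 ┃   ┃................................
 ┃// ┃................................
 ┃con┃........♣.♣.....................
 ┃// ┃................................
 ┃// ┃................................
 ┃fun┃................@...............
 ┃  c┃.......♣.♣♣.....................
 ┃  c┃................................
 ┗━━━┃................................
     ┃................................
     ┃.........════════════════════...
     ┃......................^.........
     ┃.......................^........
     ┗━━━━━━━━━━━━━━━━━━━━━━━━━━━━━━━━
                                      


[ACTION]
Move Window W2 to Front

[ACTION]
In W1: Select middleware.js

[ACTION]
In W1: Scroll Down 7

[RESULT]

 ┃[mi┃...~..~.~.......................
 ┃───┃....~.~~........................
 ┃  c┃......~.........................
 ┃  c┃................................
 ┃  c┃................................
 ┃  c┃........♣.♣.....................
 ┃   ┃................................
 ┃   ┃................................
 ┃   ┃................@...............
 ┃   ┃.......♣.♣♣.....................
 ┃   ┃................................
 ┗━━━┃................................
     ┃................................
     ┃.........════════════════════...
     ┃......................^.........
     ┃.......................^........
     ┗━━━━━━━━━━━━━━━━━━━━━━━━━━━━━━━━
                                      
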